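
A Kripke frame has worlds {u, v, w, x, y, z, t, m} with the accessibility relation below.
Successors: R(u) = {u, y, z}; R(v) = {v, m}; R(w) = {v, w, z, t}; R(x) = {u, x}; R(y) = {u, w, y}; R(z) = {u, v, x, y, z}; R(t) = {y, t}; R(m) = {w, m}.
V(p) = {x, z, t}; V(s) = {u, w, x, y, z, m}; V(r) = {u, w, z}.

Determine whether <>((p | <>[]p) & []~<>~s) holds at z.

Yes

At z: <>((p | <>[]p) & []~<>~s) requires (p | <>[]p) & []~<>~s at some successor in {u, v, x, y, z}.
  (p | <>[]p) & []~<>~s holds at x, so <>((p | <>[]p) & []~<>~s) is true at z.
    At x: p | <>[]p is true, []~<>~s is true, so (p | <>[]p) & []~<>~s is true.
      At x: p is true, <>[]p is false, so p | <>[]p is true.
      At x: []~<>~s requires ~<>~s at every successor {u, x}.
        At u: ~<>~s is true.
        At x: ~<>~s is true.
      So []~<>~s is true at x.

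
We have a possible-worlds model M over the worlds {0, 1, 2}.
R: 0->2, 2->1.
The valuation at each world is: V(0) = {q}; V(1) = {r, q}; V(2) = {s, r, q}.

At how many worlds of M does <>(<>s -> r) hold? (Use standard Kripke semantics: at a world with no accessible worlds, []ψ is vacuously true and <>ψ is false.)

2

Let φ = <>(<>s -> r). Evaluate φ at each world:
  0 (successors {2}): φ is true.
  1 (successors ∅): φ is false.
  2 (successors {1}): φ is true.
For instance, at 2:
  At 2: <>(<>s -> r) requires <>s -> r at some successor in {1}.
    <>s -> r holds at 1, so <>(<>s -> r) is true at 2.
      At 1: <>s is false, r is true, so <>s -> r is true.
Satisfying worlds: {0, 2}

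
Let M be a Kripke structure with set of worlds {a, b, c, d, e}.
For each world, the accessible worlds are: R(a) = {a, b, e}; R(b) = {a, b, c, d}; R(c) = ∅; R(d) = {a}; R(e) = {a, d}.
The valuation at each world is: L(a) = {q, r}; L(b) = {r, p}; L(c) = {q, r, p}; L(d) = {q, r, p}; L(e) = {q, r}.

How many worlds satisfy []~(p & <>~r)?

Let φ = []~(p & <>~r). Evaluate φ at each world:
  a (successors {a, b, e}): φ is true.
  b (successors {a, b, c, d}): φ is true.
  c (successors ∅): φ is true.
  d (successors {a}): φ is true.
  e (successors {a, d}): φ is true.
For instance, at d:
  At d: []~(p & <>~r) requires ~(p & <>~r) at every successor {a}.
      At a: p & <>~r is false, so ~(p & <>~r) is true.
  So []~(p & <>~r) is true at d.
Satisfying worlds: {a, b, c, d, e}

5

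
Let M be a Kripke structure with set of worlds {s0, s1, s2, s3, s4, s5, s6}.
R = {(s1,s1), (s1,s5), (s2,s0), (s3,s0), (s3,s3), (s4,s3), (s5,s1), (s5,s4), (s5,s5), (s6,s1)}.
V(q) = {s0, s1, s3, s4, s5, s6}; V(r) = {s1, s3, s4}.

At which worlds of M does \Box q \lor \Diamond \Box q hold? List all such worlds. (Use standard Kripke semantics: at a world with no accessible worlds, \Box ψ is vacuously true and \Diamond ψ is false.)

Let φ = \Box q \lor \Diamond \Box q. Evaluate φ at each world:
  s0 (successors ∅): φ is true.
  s1 (successors {s1, s5}): φ is true.
  s2 (successors {s0}): φ is true.
  s3 (successors {s0, s3}): φ is true.
  s4 (successors {s3}): φ is true.
  s5 (successors {s1, s4, s5}): φ is true.
  s6 (successors {s1}): φ is true.
For instance, at s2:
  At s2: \Box q is true, \Diamond \Box q is true, so \Box q \lor \Diamond \Box q is true.
    At s2: \Box q requires q at every successor {s0}.
      At s0: q is true.
    So \Box q is true at s2.
    At s2: \Diamond \Box q requires \Box q at some successor in {s0}.
      \Box q holds at s0, so \Diamond \Box q is true at s2.
Satisfying worlds: {s0, s1, s2, s3, s4, s5, s6}

s0, s1, s2, s3, s4, s5, s6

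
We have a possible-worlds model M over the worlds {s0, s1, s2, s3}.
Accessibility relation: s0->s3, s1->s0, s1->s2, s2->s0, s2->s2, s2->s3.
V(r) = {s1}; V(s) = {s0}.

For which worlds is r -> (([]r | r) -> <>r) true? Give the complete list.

Let φ = r -> (([]r | r) -> <>r). Evaluate φ at each world:
  s0 (successors {s3}): φ is true.
  s1 (successors {s0, s2}): φ is false.
  s2 (successors {s0, s2, s3}): φ is true.
  s3 (successors ∅): φ is true.
For instance, at s2:
  At s2: r is false, ([]r | r) -> <>r is true, so r -> (([]r | r) -> <>r) is true.
    At s2: []r | r is false, <>r is false, so ([]r | r) -> <>r is true.
      At s2: []r is false, r is false, so []r | r is false.
      At s2: <>r requires r at some successor in {s0, s2, s3}.
        At s0: r is false.
        At s2: r is false.
        At s3: r is false.
      So <>r is false at s2.
Satisfying worlds: {s0, s2, s3}

s0, s2, s3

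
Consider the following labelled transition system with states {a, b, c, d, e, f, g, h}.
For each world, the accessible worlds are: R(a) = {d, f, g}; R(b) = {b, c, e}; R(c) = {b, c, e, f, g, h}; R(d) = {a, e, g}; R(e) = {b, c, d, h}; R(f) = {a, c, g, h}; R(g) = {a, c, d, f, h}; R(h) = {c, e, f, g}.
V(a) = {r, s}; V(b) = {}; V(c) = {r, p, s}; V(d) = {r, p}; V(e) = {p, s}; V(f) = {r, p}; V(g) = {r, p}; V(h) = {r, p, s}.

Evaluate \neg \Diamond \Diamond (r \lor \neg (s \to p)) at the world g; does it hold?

No

Recall that \Diamond ψ holds at a world iff ψ holds at some accessible world.
At g: \Diamond \Diamond (r \lor \neg (s \to p)) is true, so \neg \Diamond \Diamond (r \lor \neg (s \to p)) is false.
  At g: \Diamond \Diamond (r \lor \neg (s \to p)) requires \Diamond (r \lor \neg (s \to p)) at some successor in {a, c, d, f, h}.
    \Diamond (r \lor \neg (s \to p)) holds at a, so \Diamond \Diamond (r \lor \neg (s \to p)) is true at g.
      At a: \Diamond (r \lor \neg (s \to p)) requires r \lor \neg (s \to p) at some successor in {d, f, g}.
        r \lor \neg (s \to p) holds at d, so \Diamond (r \lor \neg (s \to p)) is true at a.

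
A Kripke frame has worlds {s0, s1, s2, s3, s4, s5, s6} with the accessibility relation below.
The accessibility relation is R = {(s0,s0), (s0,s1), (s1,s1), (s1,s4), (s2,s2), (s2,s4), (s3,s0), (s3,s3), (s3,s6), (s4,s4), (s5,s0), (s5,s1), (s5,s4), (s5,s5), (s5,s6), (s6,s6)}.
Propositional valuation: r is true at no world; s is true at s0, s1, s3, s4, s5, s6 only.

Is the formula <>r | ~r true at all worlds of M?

Yes

Let φ = <>r | ~r. Evaluate φ at each world:
  s0 (successors {s0, s1}): φ is true.
  s1 (successors {s1, s4}): φ is true.
  s2 (successors {s2, s4}): φ is true.
  s3 (successors {s0, s3, s6}): φ is true.
  s4 (successors {s4}): φ is true.
  s5 (successors {s0, s1, s4, s5, s6}): φ is true.
  s6 (successors {s6}): φ is true.
For instance, at s2:
  At s2: <>r is false, ~r is true, so <>r | ~r is true.
    At s2: <>r requires r at some successor in {s2, s4}.
      At s2: r is false.
      At s4: r is false.
    So <>r is false at s2.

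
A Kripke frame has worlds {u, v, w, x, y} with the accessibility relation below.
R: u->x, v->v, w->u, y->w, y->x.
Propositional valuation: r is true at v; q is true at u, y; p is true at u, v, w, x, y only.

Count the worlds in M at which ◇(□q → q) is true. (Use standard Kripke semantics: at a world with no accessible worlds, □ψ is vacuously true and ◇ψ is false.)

2

Recall that □ψ holds at a world iff ψ holds at every accessible world, and ◇ψ holds iff ψ holds at some accessible world.
Let φ = ◇(□q → q). Evaluate φ at each world:
  u (successors {x}): φ is false.
  v (successors {v}): φ is true.
  w (successors {u}): φ is true.
  x (successors ∅): φ is false.
  y (successors {w, x}): φ is false.
For instance, at w:
  At w: ◇(□q → q) requires □q → q at some successor in {u}.
    □q → q holds at u, so ◇(□q → q) is true at w.
      At u: □q is false, q is true, so □q → q is true.
Satisfying worlds: {v, w}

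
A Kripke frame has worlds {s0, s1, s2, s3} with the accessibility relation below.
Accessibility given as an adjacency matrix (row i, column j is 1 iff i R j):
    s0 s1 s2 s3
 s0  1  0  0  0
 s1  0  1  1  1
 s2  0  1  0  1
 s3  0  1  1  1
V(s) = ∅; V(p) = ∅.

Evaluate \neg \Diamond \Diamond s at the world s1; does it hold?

Yes

At s1: \Diamond \Diamond s is false, so \neg \Diamond \Diamond s is true.
  At s1: \Diamond \Diamond s requires \Diamond s at some successor in {s1, s2, s3}.
    At s1: \Diamond s is false.
    At s2: \Diamond s is false.
    At s3: \Diamond s is false.
  So \Diamond \Diamond s is false at s1.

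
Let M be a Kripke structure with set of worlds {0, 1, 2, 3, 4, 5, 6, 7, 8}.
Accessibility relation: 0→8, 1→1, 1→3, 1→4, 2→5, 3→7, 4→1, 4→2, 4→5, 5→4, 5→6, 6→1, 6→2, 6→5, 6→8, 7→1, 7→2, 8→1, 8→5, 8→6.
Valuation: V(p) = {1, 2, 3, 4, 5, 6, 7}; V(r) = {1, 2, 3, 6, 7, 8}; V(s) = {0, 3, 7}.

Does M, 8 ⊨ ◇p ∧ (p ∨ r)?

At 8: ◇p is true, p ∨ r is true, so ◇p ∧ (p ∨ r) is true.
  At 8: ◇p requires p at some successor in {1, 5, 6}.
    p holds at 1, so ◇p is true at 8.

Yes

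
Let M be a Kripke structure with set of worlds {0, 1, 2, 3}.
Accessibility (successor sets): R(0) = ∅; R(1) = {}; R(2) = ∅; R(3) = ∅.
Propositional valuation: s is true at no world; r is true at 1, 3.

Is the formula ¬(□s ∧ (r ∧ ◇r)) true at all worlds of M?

Yes

Let φ = ¬(□s ∧ (r ∧ ◇r)). Evaluate φ at each world:
  0 (successors ∅): φ is true.
  1 (successors ∅): φ is true.
  2 (successors ∅): φ is true.
  3 (successors ∅): φ is true.
For instance, at 3:
  At 3: □s ∧ (r ∧ ◇r) is false, so ¬(□s ∧ (r ∧ ◇r)) is true.
    At 3: □s is true, r ∧ ◇r is false, so □s ∧ (r ∧ ◇r) is false.
      At 3: no accessible worlds, so □s holds vacuously.
      At 3: r is true, ◇r is false, so r ∧ ◇r is false.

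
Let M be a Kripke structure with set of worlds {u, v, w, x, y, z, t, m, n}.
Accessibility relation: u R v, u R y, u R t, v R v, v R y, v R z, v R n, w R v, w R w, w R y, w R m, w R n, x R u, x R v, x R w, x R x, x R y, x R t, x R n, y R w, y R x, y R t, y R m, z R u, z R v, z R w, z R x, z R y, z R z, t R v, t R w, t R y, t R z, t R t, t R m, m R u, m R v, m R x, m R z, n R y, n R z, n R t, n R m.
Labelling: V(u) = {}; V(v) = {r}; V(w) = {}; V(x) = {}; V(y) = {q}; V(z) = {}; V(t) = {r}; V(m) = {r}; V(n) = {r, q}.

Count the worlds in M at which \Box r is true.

0

Let φ = \Box r. Evaluate φ at each world:
  u (successors {v, y, t}): φ is false.
  v (successors {v, y, z, n}): φ is false.
  w (successors {v, w, y, m, n}): φ is false.
  x (successors {u, v, w, x, y, t, n}): φ is false.
  y (successors {w, x, t, m}): φ is false.
  z (successors {u, v, w, x, y, z}): φ is false.
  t (successors {v, w, y, z, t, m}): φ is false.
  m (successors {u, v, x, z}): φ is false.
  n (successors {y, z, t, m}): φ is false.
For instance, at z:
  At z: \Box r requires r at every successor {u, v, w, x, y, z}.
    r fails at u, so \Box r is false at z.
Satisfying worlds: none.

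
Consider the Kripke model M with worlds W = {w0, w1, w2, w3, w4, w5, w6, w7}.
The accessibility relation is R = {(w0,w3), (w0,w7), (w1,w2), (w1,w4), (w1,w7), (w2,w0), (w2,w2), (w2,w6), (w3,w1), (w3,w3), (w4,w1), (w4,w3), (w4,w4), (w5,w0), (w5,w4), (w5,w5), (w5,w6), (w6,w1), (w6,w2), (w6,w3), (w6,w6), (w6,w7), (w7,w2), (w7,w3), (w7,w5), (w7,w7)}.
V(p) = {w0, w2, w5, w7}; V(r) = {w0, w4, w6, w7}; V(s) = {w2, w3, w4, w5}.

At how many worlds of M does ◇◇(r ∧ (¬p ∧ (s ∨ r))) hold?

7

Let φ = ◇◇(r ∧ (¬p ∧ (s ∨ r))). Evaluate φ at each world:
  w0 (successors {w3, w7}): φ is false.
  w1 (successors {w2, w4, w7}): φ is true.
  w2 (successors {w0, w2, w6}): φ is true.
  w3 (successors {w1, w3}): φ is true.
  w4 (successors {w1, w3, w4}): φ is true.
  w5 (successors {w0, w4, w5, w6}): φ is true.
  w6 (successors {w1, w2, w3, w6, w7}): φ is true.
  w7 (successors {w2, w3, w5, w7}): φ is true.
For instance, at w7:
  At w7: ◇◇(r ∧ (¬p ∧ (s ∨ r))) requires ◇(r ∧ (¬p ∧ (s ∨ r))) at some successor in {w2, w3, w5, w7}.
    ◇(r ∧ (¬p ∧ (s ∨ r))) holds at w2, so ◇◇(r ∧ (¬p ∧ (s ∨ r))) is true at w7.
      At w2: ◇(r ∧ (¬p ∧ (s ∨ r))) requires r ∧ (¬p ∧ (s ∨ r)) at some successor in {w0, w2, w6}.
        r ∧ (¬p ∧ (s ∨ r)) holds at w6, so ◇(r ∧ (¬p ∧ (s ∨ r))) is true at w2.
Satisfying worlds: {w1, w2, w3, w4, w5, w6, w7}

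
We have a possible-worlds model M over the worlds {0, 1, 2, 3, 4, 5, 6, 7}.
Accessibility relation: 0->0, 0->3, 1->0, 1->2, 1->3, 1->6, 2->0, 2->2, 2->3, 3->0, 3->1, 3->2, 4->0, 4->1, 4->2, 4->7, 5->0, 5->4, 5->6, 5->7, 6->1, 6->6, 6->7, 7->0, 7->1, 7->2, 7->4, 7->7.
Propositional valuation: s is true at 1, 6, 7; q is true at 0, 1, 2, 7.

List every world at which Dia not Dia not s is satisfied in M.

1, 5, 6

Recall that Dia ψ holds at a world iff ψ holds at some accessible world.
Let φ = Dia not Dia not s. Evaluate φ at each world:
  0 (successors {0, 3}): φ is false.
  1 (successors {0, 2, 3, 6}): φ is true.
  2 (successors {0, 2, 3}): φ is false.
  3 (successors {0, 1, 2}): φ is false.
  4 (successors {0, 1, 2, 7}): φ is false.
  5 (successors {0, 4, 6, 7}): φ is true.
  6 (successors {1, 6, 7}): φ is true.
  7 (successors {0, 1, 2, 4, 7}): φ is false.
For instance, at 5:
  At 5: Dia not Dia not s requires not Dia not s at some successor in {0, 4, 6, 7}.
    not Dia not s holds at 6, so Dia not Dia not s is true at 5.
      At 6: Dia not s is false, so not Dia not s is true.
Satisfying worlds: {1, 5, 6}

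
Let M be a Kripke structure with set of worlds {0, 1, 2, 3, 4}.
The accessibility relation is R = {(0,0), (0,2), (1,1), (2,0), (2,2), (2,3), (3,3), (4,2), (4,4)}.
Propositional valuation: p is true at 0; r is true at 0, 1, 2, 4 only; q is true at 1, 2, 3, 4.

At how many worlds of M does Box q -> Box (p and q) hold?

Let φ = Box q -> Box (p and q). Evaluate φ at each world:
  0 (successors {0, 2}): φ is true.
  1 (successors {1}): φ is false.
  2 (successors {0, 2, 3}): φ is true.
  3 (successors {3}): φ is false.
  4 (successors {2, 4}): φ is false.
For instance, at 0:
  At 0: Box q is false, Box (p and q) is false, so Box q -> Box (p and q) is true.
    At 0: Box q requires q at every successor {0, 2}.
      q fails at 0, so Box q is false at 0.
    At 0: Box (p and q) requires p and q at every successor {0, 2}.
      p and q fails at 0, so Box (p and q) is false at 0.
Satisfying worlds: {0, 2}

2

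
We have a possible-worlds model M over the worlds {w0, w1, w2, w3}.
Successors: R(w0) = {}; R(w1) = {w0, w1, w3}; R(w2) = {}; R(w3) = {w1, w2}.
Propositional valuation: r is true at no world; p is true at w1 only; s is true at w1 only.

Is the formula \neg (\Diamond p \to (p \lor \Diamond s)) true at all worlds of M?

Let φ = \neg (\Diamond p \to (p \lor \Diamond s)). Evaluate φ at each world:
  w0 (successors ∅): φ is false.
  w1 (successors {w0, w1, w3}): φ is false.
  w2 (successors ∅): φ is false.
  w3 (successors {w1, w2}): φ is false.
Detail at w0 (counterexample):
  At w0: \Diamond p \to (p \lor \Diamond s) is true, so \neg (\Diamond p \to (p \lor \Diamond s)) is false.
    At w0: \Diamond p is false, p \lor \Diamond s is false, so \Diamond p \to (p \lor \Diamond s) is true.
      At w0: no accessible worlds, so \Diamond p is false.
      At w0: p is false, \Diamond s is false, so p \lor \Diamond s is false.

No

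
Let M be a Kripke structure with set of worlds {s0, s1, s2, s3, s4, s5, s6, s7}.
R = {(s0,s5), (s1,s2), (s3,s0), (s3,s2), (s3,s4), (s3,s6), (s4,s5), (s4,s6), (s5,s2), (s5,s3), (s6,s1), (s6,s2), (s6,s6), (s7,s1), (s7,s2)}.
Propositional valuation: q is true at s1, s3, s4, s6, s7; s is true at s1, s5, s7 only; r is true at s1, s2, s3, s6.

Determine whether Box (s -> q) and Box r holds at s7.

At s7: Box (s -> q) is true, Box r is true, so Box (s -> q) and Box r is true.
  At s7: Box (s -> q) requires s -> q at every successor {s1, s2}.
    At s1: s -> q is true.
    At s2: s -> q is true.
  So Box (s -> q) is true at s7.
  At s7: Box r requires r at every successor {s1, s2}.
    At s1: r is true.
    At s2: r is true.
  So Box r is true at s7.

Yes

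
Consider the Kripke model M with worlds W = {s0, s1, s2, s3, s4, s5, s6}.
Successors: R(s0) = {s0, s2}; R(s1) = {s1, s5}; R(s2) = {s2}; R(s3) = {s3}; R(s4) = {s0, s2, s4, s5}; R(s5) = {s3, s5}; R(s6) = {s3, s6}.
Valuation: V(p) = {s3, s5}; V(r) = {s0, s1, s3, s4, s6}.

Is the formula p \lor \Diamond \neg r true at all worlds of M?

No

Let φ = p \lor \Diamond \neg r. Evaluate φ at each world:
  s0 (successors {s0, s2}): φ is true.
  s1 (successors {s1, s5}): φ is true.
  s2 (successors {s2}): φ is true.
  s3 (successors {s3}): φ is true.
  s4 (successors {s0, s2, s4, s5}): φ is true.
  s5 (successors {s3, s5}): φ is true.
  s6 (successors {s3, s6}): φ is false.
Detail at s6 (counterexample):
  At s6: p is false, \Diamond \neg r is false, so p \lor \Diamond \neg r is false.
    At s6: \Diamond \neg r requires \neg r at some successor in {s3, s6}.
      At s3: \neg r is false.
      At s6: \neg r is false.
    So \Diamond \neg r is false at s6.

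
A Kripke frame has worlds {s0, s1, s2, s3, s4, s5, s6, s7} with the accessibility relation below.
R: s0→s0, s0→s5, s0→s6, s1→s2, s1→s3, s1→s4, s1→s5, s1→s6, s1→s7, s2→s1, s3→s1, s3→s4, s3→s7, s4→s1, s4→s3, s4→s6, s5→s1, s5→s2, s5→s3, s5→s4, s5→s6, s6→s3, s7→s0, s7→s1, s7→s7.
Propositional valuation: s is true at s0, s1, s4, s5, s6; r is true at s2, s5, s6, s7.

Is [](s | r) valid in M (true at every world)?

No

Recall that []ψ holds at a world iff ψ holds at every accessible world, and <>ψ holds iff ψ holds at some accessible world.
Let φ = [](s | r). Evaluate φ at each world:
  s0 (successors {s0, s5, s6}): φ is true.
  s1 (successors {s2, s3, s4, s5, s6, s7}): φ is false.
  s2 (successors {s1}): φ is true.
  s3 (successors {s1, s4, s7}): φ is true.
  s4 (successors {s1, s3, s6}): φ is false.
  s5 (successors {s1, s2, s3, s4, s6}): φ is false.
  s6 (successors {s3}): φ is false.
  s7 (successors {s0, s1, s7}): φ is true.
Detail at s1 (counterexample):
  At s1: [](s | r) requires s | r at every successor {s2, s3, s4, s5, s6, s7}.
    s | r fails at s3, so [](s | r) is false at s1.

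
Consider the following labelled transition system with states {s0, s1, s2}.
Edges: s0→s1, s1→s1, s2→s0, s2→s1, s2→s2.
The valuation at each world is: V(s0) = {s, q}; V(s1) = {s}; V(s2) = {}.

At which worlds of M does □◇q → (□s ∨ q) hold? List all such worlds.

Let φ = □◇q → (□s ∨ q). Evaluate φ at each world:
  s0 (successors {s1}): φ is true.
  s1 (successors {s1}): φ is true.
  s2 (successors {s0, s1, s2}): φ is true.
For instance, at s1:
  At s1: □◇q is false, □s ∨ q is true, so □◇q → (□s ∨ q) is true.
    At s1: □◇q requires ◇q at every successor {s1}.
      ◇q fails at s1, so □◇q is false at s1.
    At s1: □s is true, q is false, so □s ∨ q is true.
      At s1: □s requires s at every successor {s1}.
        At s1: s is true.
      So □s is true at s1.
Satisfying worlds: {s0, s1, s2}

s0, s1, s2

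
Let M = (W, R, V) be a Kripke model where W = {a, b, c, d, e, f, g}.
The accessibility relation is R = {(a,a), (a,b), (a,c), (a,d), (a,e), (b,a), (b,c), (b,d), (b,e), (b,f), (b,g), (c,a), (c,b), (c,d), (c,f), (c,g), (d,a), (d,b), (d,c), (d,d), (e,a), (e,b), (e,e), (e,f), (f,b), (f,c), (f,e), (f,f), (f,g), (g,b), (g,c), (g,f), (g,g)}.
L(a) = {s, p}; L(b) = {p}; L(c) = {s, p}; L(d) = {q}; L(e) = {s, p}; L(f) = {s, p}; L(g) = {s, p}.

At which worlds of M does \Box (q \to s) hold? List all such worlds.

Let φ = \Box (q \to s). Evaluate φ at each world:
  a (successors {a, b, c, d, e}): φ is false.
  b (successors {a, c, d, e, f, g}): φ is false.
  c (successors {a, b, d, f, g}): φ is false.
  d (successors {a, b, c, d}): φ is false.
  e (successors {a, b, e, f}): φ is true.
  f (successors {b, c, e, f, g}): φ is true.
  g (successors {b, c, f, g}): φ is true.
For instance, at g:
  At g: \Box (q \to s) requires q \to s at every successor {b, c, f, g}.
    At b: q \to s is true.
    At c: q \to s is true.
    At f: q \to s is true.
    At g: q \to s is true.
  So \Box (q \to s) is true at g.
Satisfying worlds: {e, f, g}

e, f, g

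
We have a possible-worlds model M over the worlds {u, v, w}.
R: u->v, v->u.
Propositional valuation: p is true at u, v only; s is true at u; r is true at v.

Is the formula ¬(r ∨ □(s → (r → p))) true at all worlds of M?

Let φ = ¬(r ∨ □(s → (r → p))). Evaluate φ at each world:
  u (successors {v}): φ is false.
  v (successors {u}): φ is false.
  w (successors ∅): φ is false.
Detail at u (counterexample):
  At u: r ∨ □(s → (r → p)) is true, so ¬(r ∨ □(s → (r → p))) is false.
    At u: r is false, □(s → (r → p)) is true, so r ∨ □(s → (r → p)) is true.
      At u: □(s → (r → p)) requires s → (r → p) at every successor {v}.
        At v: s → (r → p) is true.
      So □(s → (r → p)) is true at u.

No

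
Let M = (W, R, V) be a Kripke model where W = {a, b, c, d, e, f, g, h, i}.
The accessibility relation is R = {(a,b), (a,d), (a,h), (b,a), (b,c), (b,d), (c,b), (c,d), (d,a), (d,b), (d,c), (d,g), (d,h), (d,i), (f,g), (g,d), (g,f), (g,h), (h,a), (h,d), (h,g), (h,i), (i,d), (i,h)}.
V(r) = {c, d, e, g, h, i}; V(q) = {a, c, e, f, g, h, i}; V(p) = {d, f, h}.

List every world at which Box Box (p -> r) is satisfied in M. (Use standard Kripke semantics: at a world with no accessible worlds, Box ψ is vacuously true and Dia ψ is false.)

a, b, c, e, g, i

Recall that Box ψ holds at a world iff ψ holds at every accessible world, and Dia ψ holds iff ψ holds at some accessible world.
Let φ = Box Box (p -> r). Evaluate φ at each world:
  a (successors {b, d, h}): φ is true.
  b (successors {a, c, d}): φ is true.
  c (successors {b, d}): φ is true.
  d (successors {a, b, c, g, h, i}): φ is false.
  e (successors ∅): φ is true.
  f (successors {g}): φ is false.
  g (successors {d, f, h}): φ is true.
  h (successors {a, d, g, i}): φ is false.
  i (successors {d, h}): φ is true.
For instance, at f:
  At f: Box Box (p -> r) requires Box (p -> r) at every successor {g}.
    Box (p -> r) fails at g, so Box Box (p -> r) is false at f.
      At g: Box (p -> r) requires p -> r at every successor {d, f, h}.
        p -> r fails at f, so Box (p -> r) is false at g.
Satisfying worlds: {a, b, c, e, g, i}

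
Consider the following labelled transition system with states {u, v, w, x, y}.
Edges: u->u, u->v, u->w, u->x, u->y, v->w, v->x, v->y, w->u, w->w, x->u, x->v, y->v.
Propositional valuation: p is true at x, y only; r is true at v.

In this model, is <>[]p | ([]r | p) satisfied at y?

At y: <>[]p is false, []r | p is true, so <>[]p | ([]r | p) is true.
  At y: <>[]p requires []p at some successor in {v}.
    At v: []p is false.
  So <>[]p is false at y.
  At y: []r is true, p is true, so []r | p is true.
    At y: []r requires r at every successor {v}.
      At v: r is true.
    So []r is true at y.

Yes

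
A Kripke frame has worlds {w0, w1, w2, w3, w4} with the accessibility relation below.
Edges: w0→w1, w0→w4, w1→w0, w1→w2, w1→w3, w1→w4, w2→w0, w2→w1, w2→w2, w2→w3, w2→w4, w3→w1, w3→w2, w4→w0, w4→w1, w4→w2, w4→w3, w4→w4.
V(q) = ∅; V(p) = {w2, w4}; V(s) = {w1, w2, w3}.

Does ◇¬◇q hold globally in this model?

Yes

Let φ = ◇¬◇q. Evaluate φ at each world:
  w0 (successors {w1, w4}): φ is true.
  w1 (successors {w0, w2, w3, w4}): φ is true.
  w2 (successors {w0, w1, w2, w3, w4}): φ is true.
  w3 (successors {w1, w2}): φ is true.
  w4 (successors {w0, w1, w2, w3, w4}): φ is true.
For instance, at w3:
  At w3: ◇¬◇q requires ¬◇q at some successor in {w1, w2}.
    ¬◇q holds at w1, so ◇¬◇q is true at w3.
      At w1: ◇q is false, so ¬◇q is true.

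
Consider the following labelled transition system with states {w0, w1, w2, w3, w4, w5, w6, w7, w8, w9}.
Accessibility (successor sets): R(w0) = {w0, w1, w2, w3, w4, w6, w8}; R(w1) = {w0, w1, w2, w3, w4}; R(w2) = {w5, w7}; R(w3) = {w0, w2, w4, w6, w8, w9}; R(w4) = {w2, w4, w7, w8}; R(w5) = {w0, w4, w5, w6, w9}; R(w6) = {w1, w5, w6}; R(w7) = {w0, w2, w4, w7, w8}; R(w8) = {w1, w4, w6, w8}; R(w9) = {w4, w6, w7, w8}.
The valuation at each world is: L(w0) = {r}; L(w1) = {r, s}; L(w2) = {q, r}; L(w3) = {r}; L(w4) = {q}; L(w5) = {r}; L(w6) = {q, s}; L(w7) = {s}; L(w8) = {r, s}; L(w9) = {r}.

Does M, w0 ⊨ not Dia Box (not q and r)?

At w0: Dia Box (not q and r) is false, so not Dia Box (not q and r) is true.
  At w0: Dia Box (not q and r) requires Box (not q and r) at some successor in {w0, w1, w2, w3, w4, w6, w8}.
    At w0: Box (not q and r) is false.
    At w1: Box (not q and r) is false.
    At w2: Box (not q and r) is false.
    At w3: Box (not q and r) is false.
    At w4: Box (not q and r) is false.
    At w6: Box (not q and r) is false.
    At w8: Box (not q and r) is false.
  So Dia Box (not q and r) is false at w0.

Yes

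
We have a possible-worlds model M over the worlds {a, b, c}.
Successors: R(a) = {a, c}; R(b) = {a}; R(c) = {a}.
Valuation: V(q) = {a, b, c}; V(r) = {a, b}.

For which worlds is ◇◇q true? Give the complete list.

a, b, c

Let φ = ◇◇q. Evaluate φ at each world:
  a (successors {a, c}): φ is true.
  b (successors {a}): φ is true.
  c (successors {a}): φ is true.
For instance, at c:
  At c: ◇◇q requires ◇q at some successor in {a}.
    ◇q holds at a, so ◇◇q is true at c.
      At a: ◇q requires q at some successor in {a, c}.
        q holds at a, so ◇q is true at a.
Satisfying worlds: {a, b, c}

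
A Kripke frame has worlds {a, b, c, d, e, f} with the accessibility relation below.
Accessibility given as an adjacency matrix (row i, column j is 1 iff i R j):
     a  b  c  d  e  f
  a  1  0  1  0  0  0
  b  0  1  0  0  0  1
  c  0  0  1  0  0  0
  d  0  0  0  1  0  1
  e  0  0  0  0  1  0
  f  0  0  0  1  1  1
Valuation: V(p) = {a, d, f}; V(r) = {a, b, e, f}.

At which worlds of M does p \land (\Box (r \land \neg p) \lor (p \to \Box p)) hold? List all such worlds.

Recall that \Box ψ holds at a world iff ψ holds at every accessible world, and \Diamond ψ holds iff ψ holds at some accessible world.
Let φ = p \land (\Box (r \land \neg p) \lor (p \to \Box p)). Evaluate φ at each world:
  a (successors {a, c}): φ is false.
  b (successors {b, f}): φ is false.
  c (successors {c}): φ is false.
  d (successors {d, f}): φ is true.
  e (successors {e}): φ is false.
  f (successors {d, e, f}): φ is false.
For instance, at c:
  At c: p is false, \Box (r \land \neg p) \lor (p \to \Box p) is true, so p \land (\Box (r \land \neg p) \lor (p \to \Box p)) is false.
    At c: \Box (r \land \neg p) is false, p \to \Box p is true, so \Box (r \land \neg p) \lor (p \to \Box p) is true.
      At c: \Box (r \land \neg p) requires r \land \neg p at every successor {c}.
        r \land \neg p fails at c, so \Box (r \land \neg p) is false at c.
      At c: p is false, \Box p is false, so p \to \Box p is true.
Satisfying worlds: {d}

d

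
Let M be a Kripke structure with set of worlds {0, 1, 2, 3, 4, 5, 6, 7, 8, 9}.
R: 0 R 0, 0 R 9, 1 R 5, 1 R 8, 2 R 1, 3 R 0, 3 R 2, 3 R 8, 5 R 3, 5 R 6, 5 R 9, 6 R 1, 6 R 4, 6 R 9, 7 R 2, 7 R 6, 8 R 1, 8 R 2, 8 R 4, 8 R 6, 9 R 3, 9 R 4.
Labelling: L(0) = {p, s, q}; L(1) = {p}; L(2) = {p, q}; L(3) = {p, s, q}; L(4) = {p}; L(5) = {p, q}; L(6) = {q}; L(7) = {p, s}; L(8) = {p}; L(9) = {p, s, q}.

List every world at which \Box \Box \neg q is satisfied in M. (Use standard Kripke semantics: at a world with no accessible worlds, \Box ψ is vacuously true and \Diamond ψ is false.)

Let φ = \Box \Box \neg q. Evaluate φ at each world:
  0 (successors {0, 9}): φ is false.
  1 (successors {5, 8}): φ is false.
  2 (successors {1}): φ is false.
  3 (successors {0, 2, 8}): φ is false.
  4 (successors ∅): φ is true.
  5 (successors {3, 6, 9}): φ is false.
  6 (successors {1, 4, 9}): φ is false.
  7 (successors {2, 6}): φ is false.
  8 (successors {1, 2, 4, 6}): φ is false.
  9 (successors {3, 4}): φ is false.
For instance, at 8:
  At 8: \Box \Box \neg q requires \Box \neg q at every successor {1, 2, 4, 6}.
    \Box \neg q fails at 1, so \Box \Box \neg q is false at 8.
      At 1: \Box \neg q requires \neg q at every successor {5, 8}.
        \neg q fails at 5, so \Box \neg q is false at 1.
Satisfying worlds: {4}

4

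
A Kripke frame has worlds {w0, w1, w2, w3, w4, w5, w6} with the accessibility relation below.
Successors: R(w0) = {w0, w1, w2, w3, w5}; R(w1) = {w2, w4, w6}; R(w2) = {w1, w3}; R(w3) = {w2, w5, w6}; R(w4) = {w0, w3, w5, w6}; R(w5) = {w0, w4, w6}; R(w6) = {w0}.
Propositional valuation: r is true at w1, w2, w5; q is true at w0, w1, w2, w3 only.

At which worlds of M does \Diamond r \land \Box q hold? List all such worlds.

Let φ = \Diamond r \land \Box q. Evaluate φ at each world:
  w0 (successors {w0, w1, w2, w3, w5}): φ is false.
  w1 (successors {w2, w4, w6}): φ is false.
  w2 (successors {w1, w3}): φ is true.
  w3 (successors {w2, w5, w6}): φ is false.
  w4 (successors {w0, w3, w5, w6}): φ is false.
  w5 (successors {w0, w4, w6}): φ is false.
  w6 (successors {w0}): φ is false.
For instance, at w4:
  At w4: \Diamond r is true, \Box q is false, so \Diamond r \land \Box q is false.
    At w4: \Diamond r requires r at some successor in {w0, w3, w5, w6}.
      r holds at w5, so \Diamond r is true at w4.
    At w4: \Box q requires q at every successor {w0, w3, w5, w6}.
      q fails at w5, so \Box q is false at w4.
Satisfying worlds: {w2}

w2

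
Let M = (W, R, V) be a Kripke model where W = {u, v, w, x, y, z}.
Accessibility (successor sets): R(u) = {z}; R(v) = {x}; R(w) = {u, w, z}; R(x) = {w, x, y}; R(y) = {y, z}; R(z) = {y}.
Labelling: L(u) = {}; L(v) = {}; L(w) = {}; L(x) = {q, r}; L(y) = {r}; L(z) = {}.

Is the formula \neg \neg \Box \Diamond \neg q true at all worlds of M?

Let φ = \neg \neg \Box \Diamond \neg q. Evaluate φ at each world:
  u (successors {z}): φ is true.
  v (successors {x}): φ is true.
  w (successors {u, w, z}): φ is true.
  x (successors {w, x, y}): φ is true.
  y (successors {y, z}): φ is true.
  z (successors {y}): φ is true.
For instance, at x:
  At x: \neg \Box \Diamond \neg q is false, so \neg \neg \Box \Diamond \neg q is true.
    At x: \Box \Diamond \neg q is true, so \neg \Box \Diamond \neg q is false.
      At x: \Box \Diamond \neg q requires \Diamond \neg q at every successor {w, x, y}.
        At w: \Diamond \neg q is true.
        At x: \Diamond \neg q is true.
        At y: \Diamond \neg q is true.
      So \Box \Diamond \neg q is true at x.

Yes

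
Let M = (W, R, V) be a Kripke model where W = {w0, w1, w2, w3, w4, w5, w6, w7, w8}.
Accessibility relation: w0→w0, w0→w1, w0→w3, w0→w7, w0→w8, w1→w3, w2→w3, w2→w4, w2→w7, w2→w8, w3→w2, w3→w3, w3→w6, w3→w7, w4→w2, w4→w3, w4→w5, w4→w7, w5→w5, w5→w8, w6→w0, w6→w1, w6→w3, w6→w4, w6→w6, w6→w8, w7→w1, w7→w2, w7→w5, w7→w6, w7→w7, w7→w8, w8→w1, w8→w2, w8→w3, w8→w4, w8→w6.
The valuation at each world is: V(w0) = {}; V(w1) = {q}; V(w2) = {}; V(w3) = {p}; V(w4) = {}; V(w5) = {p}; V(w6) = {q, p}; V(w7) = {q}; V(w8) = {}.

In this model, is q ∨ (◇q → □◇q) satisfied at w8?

No

At w8: q is false, ◇q → □◇q is false, so q ∨ (◇q → □◇q) is false.
  At w8: ◇q is true, □◇q is false, so ◇q → □◇q is false.
    At w8: ◇q requires q at some successor in {w1, w2, w3, w4, w6}.
      q holds at w1, so ◇q is true at w8.
    At w8: □◇q requires ◇q at every successor {w1, w2, w3, w4, w6}.
      ◇q fails at w1, so □◇q is false at w8.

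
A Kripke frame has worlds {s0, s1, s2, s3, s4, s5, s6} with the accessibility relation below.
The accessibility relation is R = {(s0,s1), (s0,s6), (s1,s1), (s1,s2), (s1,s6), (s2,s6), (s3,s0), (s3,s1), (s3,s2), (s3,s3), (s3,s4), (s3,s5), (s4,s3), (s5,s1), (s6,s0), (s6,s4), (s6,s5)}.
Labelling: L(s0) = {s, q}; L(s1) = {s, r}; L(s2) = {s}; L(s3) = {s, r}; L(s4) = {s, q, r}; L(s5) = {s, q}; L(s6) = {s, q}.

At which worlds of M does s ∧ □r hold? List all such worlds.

s4, s5

Recall that □ψ holds at a world iff ψ holds at every accessible world, and ◇ψ holds iff ψ holds at some accessible world.
Let φ = s ∧ □r. Evaluate φ at each world:
  s0 (successors {s1, s6}): φ is false.
  s1 (successors {s1, s2, s6}): φ is false.
  s2 (successors {s6}): φ is false.
  s3 (successors {s0, s1, s2, s3, s4, s5}): φ is false.
  s4 (successors {s3}): φ is true.
  s5 (successors {s1}): φ is true.
  s6 (successors {s0, s4, s5}): φ is false.
For instance, at s2:
  At s2: s is true, □r is false, so s ∧ □r is false.
    At s2: □r requires r at every successor {s6}.
      r fails at s6, so □r is false at s2.
Satisfying worlds: {s4, s5}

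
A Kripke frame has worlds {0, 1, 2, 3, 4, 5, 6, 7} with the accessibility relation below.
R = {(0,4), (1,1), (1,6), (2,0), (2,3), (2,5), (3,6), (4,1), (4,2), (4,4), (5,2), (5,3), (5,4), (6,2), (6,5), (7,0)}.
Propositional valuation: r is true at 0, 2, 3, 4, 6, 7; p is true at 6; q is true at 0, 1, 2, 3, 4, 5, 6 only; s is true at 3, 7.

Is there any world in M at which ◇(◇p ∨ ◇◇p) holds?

Yes

Let φ = ◇(◇p ∨ ◇◇p). Evaluate φ at each world:
  0 (successors {4}): φ is true.
  1 (successors {1, 6}): φ is true.
  2 (successors {0, 3, 5}): φ is true.
  3 (successors {6}): φ is false.
  4 (successors {1, 2, 4}): φ is true.
  5 (successors {2, 3, 4}): φ is true.
  6 (successors {2, 5}): φ is true.
  7 (successors {0}): φ is false.
Detail at 0 (witness):
  At 0: ◇(◇p ∨ ◇◇p) requires ◇p ∨ ◇◇p at some successor in {4}.
    ◇p ∨ ◇◇p holds at 4, so ◇(◇p ∨ ◇◇p) is true at 0.
      At 4: ◇p is false, ◇◇p is true, so ◇p ∨ ◇◇p is true.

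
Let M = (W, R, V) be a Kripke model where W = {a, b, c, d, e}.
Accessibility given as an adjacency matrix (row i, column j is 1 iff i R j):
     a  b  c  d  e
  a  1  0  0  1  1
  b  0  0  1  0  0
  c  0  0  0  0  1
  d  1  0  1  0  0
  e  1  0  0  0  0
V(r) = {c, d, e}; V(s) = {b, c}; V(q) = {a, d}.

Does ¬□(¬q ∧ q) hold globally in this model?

Let φ = ¬□(¬q ∧ q). Evaluate φ at each world:
  a (successors {a, d, e}): φ is true.
  b (successors {c}): φ is true.
  c (successors {e}): φ is true.
  d (successors {a, c}): φ is true.
  e (successors {a}): φ is true.
For instance, at c:
  At c: □(¬q ∧ q) is false, so ¬□(¬q ∧ q) is true.
    At c: □(¬q ∧ q) requires ¬q ∧ q at every successor {e}.
      ¬q ∧ q fails at e, so □(¬q ∧ q) is false at c.

Yes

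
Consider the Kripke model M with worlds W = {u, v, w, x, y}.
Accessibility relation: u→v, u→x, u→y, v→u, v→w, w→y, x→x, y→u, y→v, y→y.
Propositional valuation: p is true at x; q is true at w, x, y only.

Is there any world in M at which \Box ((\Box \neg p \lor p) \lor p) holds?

Let φ = \Box ((\Box \neg p \lor p) \lor p). Evaluate φ at each world:
  u (successors {v, x, y}): φ is true.
  v (successors {u, w}): φ is false.
  w (successors {y}): φ is true.
  x (successors {x}): φ is true.
  y (successors {u, v, y}): φ is false.
Detail at u (witness):
  At u: \Box ((\Box \neg p \lor p) \lor p) requires (\Box \neg p \lor p) \lor p at every successor {v, x, y}.
      At v: \Box \neg p \lor p is true, p is false, so (\Box \neg p \lor p) \lor p is true.
      At x: \Box \neg p \lor p is true, p is true, so (\Box \neg p \lor p) \lor p is true.
      At y: \Box \neg p \lor p is true, p is false, so (\Box \neg p \lor p) \lor p is true.
  So \Box ((\Box \neg p \lor p) \lor p) is true at u.

Yes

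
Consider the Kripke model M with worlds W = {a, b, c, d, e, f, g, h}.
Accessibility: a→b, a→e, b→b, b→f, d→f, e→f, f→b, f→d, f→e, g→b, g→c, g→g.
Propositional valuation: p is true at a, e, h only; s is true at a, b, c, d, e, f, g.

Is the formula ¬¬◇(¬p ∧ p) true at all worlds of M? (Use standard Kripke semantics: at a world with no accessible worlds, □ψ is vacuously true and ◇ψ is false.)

No

Let φ = ¬¬◇(¬p ∧ p). Evaluate φ at each world:
  a (successors {b, e}): φ is false.
  b (successors {b, f}): φ is false.
  c (successors ∅): φ is false.
  d (successors {f}): φ is false.
  e (successors {f}): φ is false.
  f (successors {b, d, e}): φ is false.
  g (successors {b, c, g}): φ is false.
  h (successors ∅): φ is false.
Detail at a (counterexample):
  At a: ¬◇(¬p ∧ p) is true, so ¬¬◇(¬p ∧ p) is false.
    At a: ◇(¬p ∧ p) is false, so ¬◇(¬p ∧ p) is true.
      At a: ◇(¬p ∧ p) requires ¬p ∧ p at some successor in {b, e}.
        At b: ¬p ∧ p is false.
        At e: ¬p ∧ p is false.
      So ◇(¬p ∧ p) is false at a.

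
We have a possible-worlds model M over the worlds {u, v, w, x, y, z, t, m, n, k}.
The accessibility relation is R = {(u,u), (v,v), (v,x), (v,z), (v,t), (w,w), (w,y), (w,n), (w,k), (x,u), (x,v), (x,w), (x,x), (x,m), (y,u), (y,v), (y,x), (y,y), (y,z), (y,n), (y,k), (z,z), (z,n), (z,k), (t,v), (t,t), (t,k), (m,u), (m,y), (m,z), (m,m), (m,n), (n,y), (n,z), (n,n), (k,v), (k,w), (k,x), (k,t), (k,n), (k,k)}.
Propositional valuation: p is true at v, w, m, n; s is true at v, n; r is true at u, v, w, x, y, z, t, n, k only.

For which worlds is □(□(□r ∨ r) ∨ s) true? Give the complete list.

u, w, z, t, n

Let φ = □(□(□r ∨ r) ∨ s). Evaluate φ at each world:
  u (successors {u}): φ is true.
  v (successors {v, x, z, t}): φ is false.
  w (successors {w, y, n, k}): φ is true.
  x (successors {u, v, w, x, m}): φ is false.
  y (successors {u, v, x, y, z, n, k}): φ is false.
  z (successors {z, n, k}): φ is true.
  t (successors {v, t, k}): φ is true.
  m (successors {u, y, z, m, n}): φ is false.
  n (successors {y, z, n}): φ is true.
  k (successors {v, w, x, t, n, k}): φ is false.
For instance, at u:
  At u: □(□(□r ∨ r) ∨ s) requires □(□r ∨ r) ∨ s at every successor {u}.
      At u: □(□r ∨ r) is true, s is false, so □(□r ∨ r) ∨ s is true.
  So □(□(□r ∨ r) ∨ s) is true at u.
Satisfying worlds: {u, w, z, t, n}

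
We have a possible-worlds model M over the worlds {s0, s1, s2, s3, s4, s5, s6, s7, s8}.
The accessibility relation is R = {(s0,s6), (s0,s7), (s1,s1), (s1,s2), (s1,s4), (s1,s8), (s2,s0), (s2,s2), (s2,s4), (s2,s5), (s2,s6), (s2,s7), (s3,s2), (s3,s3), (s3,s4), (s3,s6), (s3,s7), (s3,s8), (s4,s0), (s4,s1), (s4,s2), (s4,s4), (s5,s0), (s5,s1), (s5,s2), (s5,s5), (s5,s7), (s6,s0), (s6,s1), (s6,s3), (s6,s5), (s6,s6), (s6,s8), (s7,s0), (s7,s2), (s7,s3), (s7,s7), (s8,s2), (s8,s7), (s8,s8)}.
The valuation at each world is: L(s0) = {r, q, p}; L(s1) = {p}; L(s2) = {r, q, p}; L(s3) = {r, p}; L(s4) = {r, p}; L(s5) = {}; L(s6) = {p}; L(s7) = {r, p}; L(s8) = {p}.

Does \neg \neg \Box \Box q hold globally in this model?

No

Let φ = \neg \neg \Box \Box q. Evaluate φ at each world:
  s0 (successors {s6, s7}): φ is false.
  s1 (successors {s1, s2, s4, s8}): φ is false.
  s2 (successors {s0, s2, s4, s5, s6, s7}): φ is false.
  s3 (successors {s2, s3, s4, s6, s7, s8}): φ is false.
  s4 (successors {s0, s1, s2, s4}): φ is false.
  s5 (successors {s0, s1, s2, s5, s7}): φ is false.
  s6 (successors {s0, s1, s3, s5, s6, s8}): φ is false.
  s7 (successors {s0, s2, s3, s7}): φ is false.
  s8 (successors {s2, s7, s8}): φ is false.
Detail at s0 (counterexample):
  At s0: \neg \Box \Box q is true, so \neg \neg \Box \Box q is false.
    At s0: \Box \Box q is false, so \neg \Box \Box q is true.
      At s0: \Box \Box q requires \Box q at every successor {s6, s7}.
        \Box q fails at s6, so \Box \Box q is false at s0.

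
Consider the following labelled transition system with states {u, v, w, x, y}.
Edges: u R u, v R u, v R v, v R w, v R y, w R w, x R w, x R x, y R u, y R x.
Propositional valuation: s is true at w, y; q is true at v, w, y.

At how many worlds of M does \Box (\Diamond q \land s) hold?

Let φ = \Box (\Diamond q \land s). Evaluate φ at each world:
  u (successors {u}): φ is false.
  v (successors {u, v, w, y}): φ is false.
  w (successors {w}): φ is true.
  x (successors {w, x}): φ is false.
  y (successors {u, x}): φ is false.
For instance, at x:
  At x: \Box (\Diamond q \land s) requires \Diamond q \land s at every successor {w, x}.
    \Diamond q \land s fails at x, so \Box (\Diamond q \land s) is false at x.
      At x: \Diamond q is true, s is false, so \Diamond q \land s is false.
Satisfying worlds: {w}

1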